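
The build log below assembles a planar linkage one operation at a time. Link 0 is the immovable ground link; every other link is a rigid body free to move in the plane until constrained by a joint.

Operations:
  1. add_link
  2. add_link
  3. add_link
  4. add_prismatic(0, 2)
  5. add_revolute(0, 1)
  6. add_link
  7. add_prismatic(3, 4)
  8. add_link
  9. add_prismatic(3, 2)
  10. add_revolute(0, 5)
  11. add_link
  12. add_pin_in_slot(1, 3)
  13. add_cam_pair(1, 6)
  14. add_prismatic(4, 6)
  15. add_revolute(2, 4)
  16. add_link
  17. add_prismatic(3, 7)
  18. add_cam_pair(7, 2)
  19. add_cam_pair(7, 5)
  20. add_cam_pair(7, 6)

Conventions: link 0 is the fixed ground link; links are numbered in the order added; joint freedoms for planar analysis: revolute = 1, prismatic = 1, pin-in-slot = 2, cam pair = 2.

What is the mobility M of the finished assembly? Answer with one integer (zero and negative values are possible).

L=1 J1=0 J2=0
add link → L=2 J1=0 J2=0
add link → L=3 J1=0 J2=0
add link → L=4 J1=0 J2=0
P@0,2 dof=1 J1 → L=4 J1=1 J2=0
R@0,1 dof=1 J1 → L=4 J1=2 J2=0
add link → L=5 J1=2 J2=0
P@3,4 dof=1 J1 → L=5 J1=3 J2=0
add link → L=6 J1=3 J2=0
P@3,2 dof=1 J1 → L=6 J1=4 J2=0
R@0,5 dof=1 J1 → L=6 J1=5 J2=0
add link → L=7 J1=5 J2=0
PS@1,3 dof=2 J2 → L=7 J1=5 J2=1
C@1,6 dof=2 J2 → L=7 J1=5 J2=2
P@4,6 dof=1 J1 → L=7 J1=6 J2=2
R@2,4 dof=1 J1 → L=7 J1=7 J2=2
add link → L=8 J1=7 J2=2
P@3,7 dof=1 J1 → L=8 J1=8 J2=2
C@7,2 dof=2 J2 → L=8 J1=8 J2=3
C@7,5 dof=2 J2 → L=8 J1=8 J2=4
C@7,6 dof=2 J2 → L=8 J1=8 J2=5
M=3(L−1)−2J1−J2=3·7−2·8−5=0

M = 0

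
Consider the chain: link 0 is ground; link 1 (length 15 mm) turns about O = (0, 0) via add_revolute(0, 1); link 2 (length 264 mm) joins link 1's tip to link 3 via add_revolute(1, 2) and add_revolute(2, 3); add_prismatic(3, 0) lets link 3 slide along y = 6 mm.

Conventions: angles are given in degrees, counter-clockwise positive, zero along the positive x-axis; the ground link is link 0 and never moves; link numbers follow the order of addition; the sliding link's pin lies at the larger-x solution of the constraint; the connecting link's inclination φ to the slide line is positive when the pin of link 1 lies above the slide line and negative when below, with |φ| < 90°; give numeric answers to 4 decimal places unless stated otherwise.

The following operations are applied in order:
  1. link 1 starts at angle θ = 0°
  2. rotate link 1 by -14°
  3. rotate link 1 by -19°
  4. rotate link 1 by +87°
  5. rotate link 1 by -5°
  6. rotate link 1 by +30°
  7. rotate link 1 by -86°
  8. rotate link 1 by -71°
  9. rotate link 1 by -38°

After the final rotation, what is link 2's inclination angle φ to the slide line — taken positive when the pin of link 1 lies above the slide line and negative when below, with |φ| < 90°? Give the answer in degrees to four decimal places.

geometry: r = 15 mm, L = 264 mm, e = 6 mm; θ starts at 0°
rotate link 1 by -14°: θ ← 0° -14° = -14°
rotate link 1 by -19°: θ ← -14° -19° = -33°
rotate link 1 by +87°: θ ← -33° +87° = 54°
rotate link 1 by -5°: θ ← 54° -5° = 49°
rotate link 1 by +30°: θ ← 49° +30° = 79°
rotate link 1 by -86°: θ ← 79° -86° = -7°
rotate link 1 by -71°: θ ← -7° -71° = -78°
rotate link 1 by -38°: θ ← -78° -38° = -116°
h = r sin θ − e = -13.481911 − 6 = -19.481911
sin φ = h / L = -19.481911 / 264 = -0.07379512
φ = arcsin(-0.07379512) = -4.231996°

-4.2320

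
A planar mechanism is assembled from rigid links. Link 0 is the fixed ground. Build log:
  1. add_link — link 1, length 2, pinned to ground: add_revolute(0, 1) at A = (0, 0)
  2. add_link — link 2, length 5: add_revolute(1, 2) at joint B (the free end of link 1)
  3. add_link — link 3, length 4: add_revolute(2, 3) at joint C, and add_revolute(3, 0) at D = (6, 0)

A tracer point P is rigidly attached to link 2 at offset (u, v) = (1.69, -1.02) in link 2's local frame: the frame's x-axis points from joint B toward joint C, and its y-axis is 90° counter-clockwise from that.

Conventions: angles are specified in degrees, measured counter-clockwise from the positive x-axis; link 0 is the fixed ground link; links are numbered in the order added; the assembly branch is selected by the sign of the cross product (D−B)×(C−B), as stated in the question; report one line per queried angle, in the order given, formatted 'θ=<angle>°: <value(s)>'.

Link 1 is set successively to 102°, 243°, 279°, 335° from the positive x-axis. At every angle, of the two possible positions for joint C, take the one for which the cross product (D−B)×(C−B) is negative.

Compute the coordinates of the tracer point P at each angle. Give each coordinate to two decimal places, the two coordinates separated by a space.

A=(0,0), D=(6.00,0)
θ=102°: B = A + 2.00·(cos102°, sin102°) = (-0.4158, 1.9563)
θ=102°: |BD| = 6.7074
θ=102°: circle(B,5.00) ∩ circle(D,4.00): a=4.0246, h=2.9669
θ=102°:   candidates: C₊=(4.2991,3.6204) cross=19.900; C₋=(2.5685,-2.0554) cross=-19.900
θ=102°:   branch - wants cross < 0 → take C=(2.5685,-2.0554) (cross=-19.900)
θ=102°: ex = (C−B)/|BC| = (0.5969,-0.8023); ey = (0.8023,0.5969)
θ=102°: P = B + 1.69·ex + -1.02·ey = (-0.2255,-0.0085)
θ=243°: B = A + 2.00·(cos243°, sin243°) = (-0.9080, -1.7820)
θ=243°: |BD| = 7.1341
θ=243°: circle(B,5.00) ∩ circle(D,4.00): a=4.1978, h=2.7163
θ=243°:   candidates: C₊=(2.4783,1.8967) cross=19.378; C₋=(3.8353,-3.3636) cross=-19.378
θ=243°:   branch - wants cross < 0 → take C=(3.8353,-3.3636) (cross=-19.378)
θ=243°: ex = (C−B)/|BC| = (0.9487,-0.3163); ey = (0.3163,0.9487)
θ=243°: P = B + 1.69·ex + -1.02·ey = (0.3726,-3.2842)
θ=279°: B = A + 2.00·(cos279°, sin279°) = (0.3129, -1.9754)
θ=279°: |BD| = 6.0204
θ=279°: circle(B,5.00) ∩ circle(D,4.00): a=3.7577, h=3.2985
θ=279°:   candidates: C₊=(2.7802,2.3734) cross=19.858; C₋=(4.9448,-3.8583) cross=-19.858
θ=279°:   branch - wants cross < 0 → take C=(4.9448,-3.8583) (cross=-19.858)
θ=279°: ex = (C−B)/|BC| = (0.9264,-0.3766); ey = (0.3766,0.9264)
θ=279°: P = B + 1.69·ex + -1.02·ey = (1.4943,-3.5567)
θ=335°: B = A + 2.00·(cos335°, sin335°) = (1.8126, -0.8452)
θ=335°: |BD| = 4.2718
θ=335°: circle(B,5.00) ∩ circle(D,4.00): a=3.1893, h=3.8507
θ=335°:   candidates: C₊=(4.1770,3.5604) cross=16.450; C₋=(5.7008,-3.9888) cross=-16.450
θ=335°:   branch - wants cross < 0 → take C=(5.7008,-3.9888) (cross=-16.450)
θ=335°: ex = (C−B)/|BC| = (0.7776,-0.6287); ey = (0.6287,0.7776)
θ=335°: P = B + 1.69·ex + -1.02·ey = (2.4855,-2.7010)

θ=102°: -0.23 -0.01
θ=243°: 0.37 -3.28
θ=279°: 1.49 -3.56
θ=335°: 2.49 -2.70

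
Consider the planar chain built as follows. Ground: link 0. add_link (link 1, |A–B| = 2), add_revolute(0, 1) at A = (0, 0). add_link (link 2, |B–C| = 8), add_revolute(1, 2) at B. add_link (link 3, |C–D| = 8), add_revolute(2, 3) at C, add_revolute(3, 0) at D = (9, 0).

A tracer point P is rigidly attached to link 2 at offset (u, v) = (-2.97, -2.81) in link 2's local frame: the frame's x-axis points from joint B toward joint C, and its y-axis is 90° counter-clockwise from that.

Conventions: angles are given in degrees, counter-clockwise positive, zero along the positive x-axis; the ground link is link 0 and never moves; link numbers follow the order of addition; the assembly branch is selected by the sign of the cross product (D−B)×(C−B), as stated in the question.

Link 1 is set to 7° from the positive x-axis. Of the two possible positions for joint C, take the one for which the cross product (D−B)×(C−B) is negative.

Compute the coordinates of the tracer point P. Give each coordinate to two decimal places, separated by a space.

A=(0,0), D=(9.00,0)
B = A + 2.00·(cos7°, sin7°) = (1.9851, 0.2437)
|BD| = 7.0191
circle(B,8.00) ∩ circle(D,8.00): a=3.5096, h=7.1891
  candidates: C₊=(5.7422,7.3066) cross=50.461; C₋=(5.2429,-7.0629) cross=-50.461
  branch - wants cross < 0 → take C=(5.2429,-7.0629) (cross=-50.461)
ex = (C−B)/|BC| = (0.4072,-0.9133); ey = (0.9133,0.4072)
P = B + -2.97·ex + -2.81·ey = (-1.7908,1.8120)

-1.79 1.81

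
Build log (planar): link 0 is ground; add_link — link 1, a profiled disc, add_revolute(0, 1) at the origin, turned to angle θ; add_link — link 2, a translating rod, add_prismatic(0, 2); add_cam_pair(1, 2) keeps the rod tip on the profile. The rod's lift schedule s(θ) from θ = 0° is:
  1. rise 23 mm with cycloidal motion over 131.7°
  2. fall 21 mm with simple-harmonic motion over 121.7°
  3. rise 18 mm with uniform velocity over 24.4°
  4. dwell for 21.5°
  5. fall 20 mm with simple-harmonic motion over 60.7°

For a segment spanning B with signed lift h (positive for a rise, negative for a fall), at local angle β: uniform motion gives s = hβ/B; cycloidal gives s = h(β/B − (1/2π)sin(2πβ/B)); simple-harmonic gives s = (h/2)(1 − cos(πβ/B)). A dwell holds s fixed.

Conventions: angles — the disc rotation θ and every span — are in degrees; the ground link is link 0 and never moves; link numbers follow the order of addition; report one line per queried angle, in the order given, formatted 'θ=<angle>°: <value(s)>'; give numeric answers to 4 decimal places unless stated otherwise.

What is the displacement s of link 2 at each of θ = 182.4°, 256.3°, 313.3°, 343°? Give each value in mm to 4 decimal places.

seg 1 [0°–131.7°] cycloidal, h=23: full span → s += 23 → s = 23.0000
seg 2 [131.7°–253.4°] simple-harmonic, h=-21: θ=182.4° here. β=50.7, B=121.7. -21/2·(1 − cos(π·0.4166)) = -7.7802 → s = 15.2198
seg 2 [131.7°–253.4°] simple-harmonic, h=-21: full span → s += -21 → s = 2.0000
seg 3 [253.4°–277.8°] uniform, h=18: θ=256.3° here. β=2.9, B=24.4. 18·2.9/24.4 = 2.1393 → s = 4.1393
seg 3 [253.4°–277.8°] uniform, h=18: full span → s += 18 → s = 20.0000
seg 4 [277.8°–299.3°] dwell: s stays 20.0000
seg 5 [299.3°–360°] simple-harmonic, h=-20: θ=313.3° here. β=14, B=60.7. -20/2·(1 − cos(π·0.2306)) = -2.5123 → s = 17.4877
seg 5 [299.3°–360°] simple-harmonic, h=-20: θ=343° here. β=43.7, B=60.7. -20/2·(1 − cos(π·0.7199)) = -16.3726 → s = 3.6274

θ=182.4°: 15.2198
θ=256.3°: 4.1393
θ=313.3°: 17.4877
θ=343°: 3.6274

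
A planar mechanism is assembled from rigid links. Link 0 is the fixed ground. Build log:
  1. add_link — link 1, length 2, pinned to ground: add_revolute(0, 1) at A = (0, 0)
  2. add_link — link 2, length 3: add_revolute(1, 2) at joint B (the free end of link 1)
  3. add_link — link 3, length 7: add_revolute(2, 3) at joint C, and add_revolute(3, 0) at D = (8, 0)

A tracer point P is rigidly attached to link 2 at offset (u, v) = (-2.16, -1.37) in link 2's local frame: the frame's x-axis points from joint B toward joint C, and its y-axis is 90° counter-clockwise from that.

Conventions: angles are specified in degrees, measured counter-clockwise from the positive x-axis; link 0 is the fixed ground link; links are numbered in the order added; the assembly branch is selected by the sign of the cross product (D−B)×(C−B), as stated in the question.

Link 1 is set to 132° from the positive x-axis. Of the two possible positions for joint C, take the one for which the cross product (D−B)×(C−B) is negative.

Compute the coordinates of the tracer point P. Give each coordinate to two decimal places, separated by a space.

A=(0,0), D=(8.00,0)
B = A + 2.00·(cos132°, sin132°) = (-1.3383, 1.4863)
|BD| = 9.4558
circle(B,3.00) ∩ circle(D,7.00): a=2.6128, h=1.4742
  candidates: C₊=(1.4738,2.5315) cross=13.940; C₋=(1.0103,-0.3803) cross=-13.940
  branch - wants cross < 0 → take C=(1.0103,-0.3803) (cross=-13.940)
ex = (C−B)/|BC| = (0.7829,-0.6222); ey = (0.6222,0.7829)
P = B + -2.16·ex + -1.37·ey = (-3.8817,1.7577)

-3.88 1.76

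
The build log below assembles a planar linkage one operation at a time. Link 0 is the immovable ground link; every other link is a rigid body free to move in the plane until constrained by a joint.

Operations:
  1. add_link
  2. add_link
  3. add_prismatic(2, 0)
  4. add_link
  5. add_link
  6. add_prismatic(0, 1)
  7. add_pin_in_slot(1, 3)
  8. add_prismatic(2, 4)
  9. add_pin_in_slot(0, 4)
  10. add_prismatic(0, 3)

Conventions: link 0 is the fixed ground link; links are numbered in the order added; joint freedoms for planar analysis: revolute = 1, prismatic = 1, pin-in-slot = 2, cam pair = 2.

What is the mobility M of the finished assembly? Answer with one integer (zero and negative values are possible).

L=1 J1=0 J2=0
add link → L=2 J1=0 J2=0
add link → L=3 J1=0 J2=0
P@2,0 dof=1 J1 → L=3 J1=1 J2=0
add link → L=4 J1=1 J2=0
add link → L=5 J1=1 J2=0
P@0,1 dof=1 J1 → L=5 J1=2 J2=0
PS@1,3 dof=2 J2 → L=5 J1=2 J2=1
P@2,4 dof=1 J1 → L=5 J1=3 J2=1
PS@0,4 dof=2 J2 → L=5 J1=3 J2=2
P@0,3 dof=1 J1 → L=5 J1=4 J2=2
M=3(L−1)−2J1−J2=3·4−2·4−2=2

M = 2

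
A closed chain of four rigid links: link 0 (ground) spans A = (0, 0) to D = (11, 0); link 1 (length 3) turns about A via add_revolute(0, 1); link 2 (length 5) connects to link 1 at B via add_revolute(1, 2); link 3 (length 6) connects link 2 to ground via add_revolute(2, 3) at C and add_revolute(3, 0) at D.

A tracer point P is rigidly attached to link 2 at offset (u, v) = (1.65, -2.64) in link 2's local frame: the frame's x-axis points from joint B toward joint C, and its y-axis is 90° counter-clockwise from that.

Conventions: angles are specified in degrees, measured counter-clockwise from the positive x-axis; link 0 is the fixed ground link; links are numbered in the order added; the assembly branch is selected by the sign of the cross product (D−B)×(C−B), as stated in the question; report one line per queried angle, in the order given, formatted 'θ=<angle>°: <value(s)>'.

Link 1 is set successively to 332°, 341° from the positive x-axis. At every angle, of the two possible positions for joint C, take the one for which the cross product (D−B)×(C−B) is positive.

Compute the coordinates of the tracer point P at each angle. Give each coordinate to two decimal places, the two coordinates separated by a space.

A=(0,0), D=(11.00,0)
θ=332°: B = A + 3.00·(cos332°, sin332°) = (2.6488, -1.4084)
θ=332°: |BD| = 8.4691
θ=332°: circle(B,5.00) ∩ circle(D,6.00): a=3.5851, h=3.4852
θ=332°:   candidates: C₊=(5.6044,2.6245) cross=29.517; C₋=(6.7636,-4.2489) cross=-29.517
θ=332°:   branch + wants cross > 0 → take C=(5.6044,2.6245) (cross=29.517)
θ=332°: ex = (C−B)/|BC| = (0.5911,0.8066); ey = (-0.8066,0.5911)
θ=332°: P = B + 1.65·ex + -2.64·ey = (5.7536,-1.6381)
θ=341°: B = A + 3.00·(cos341°, sin341°) = (2.8366, -0.9767)
θ=341°: |BD| = 8.2217
θ=341°: circle(B,5.00) ∩ circle(D,6.00): a=3.4419, h=3.6268
θ=341°:   candidates: C₊=(5.8232,3.0333) cross=29.818; C₋=(6.6849,-4.1689) cross=-29.818
θ=341°:   branch + wants cross > 0 → take C=(5.8232,3.0333) (cross=29.818)
θ=341°: ex = (C−B)/|BC| = (0.5973,0.8020); ey = (-0.8020,0.5973)
θ=341°: P = B + 1.65·ex + -2.64·ey = (5.9394,-1.2304)

θ=332°: 5.75 -1.64
θ=341°: 5.94 -1.23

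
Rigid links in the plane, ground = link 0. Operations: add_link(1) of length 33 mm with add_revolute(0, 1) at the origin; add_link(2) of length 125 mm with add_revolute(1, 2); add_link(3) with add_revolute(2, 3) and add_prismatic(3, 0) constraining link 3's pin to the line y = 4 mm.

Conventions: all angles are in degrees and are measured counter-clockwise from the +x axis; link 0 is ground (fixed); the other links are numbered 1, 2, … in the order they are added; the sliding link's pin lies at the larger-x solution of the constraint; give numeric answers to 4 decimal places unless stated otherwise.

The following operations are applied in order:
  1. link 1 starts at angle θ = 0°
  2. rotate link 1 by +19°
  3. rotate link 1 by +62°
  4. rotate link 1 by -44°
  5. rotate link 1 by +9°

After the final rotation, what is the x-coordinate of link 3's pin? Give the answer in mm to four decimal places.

geometry: r = 33 mm, L = 125 mm, e = 4 mm; θ starts at 0°
rotate link 1 by +19°: θ ← 0° +19° = 19°
rotate link 1 by +62°: θ ← 19° +62° = 81°
rotate link 1 by -44°: θ ← 81° -44° = 37°
rotate link 1 by +9°: θ ← 37° +9° = 46°
crank pin P = (r cos θ, r sin θ) = (22.923726, 23.738213)
h = r sin θ − e = 23.738213 − 4 = 19.738213
x = r cos θ + √(L² − h²) = 22.923726 + 123.431774 = 146.355501

146.3555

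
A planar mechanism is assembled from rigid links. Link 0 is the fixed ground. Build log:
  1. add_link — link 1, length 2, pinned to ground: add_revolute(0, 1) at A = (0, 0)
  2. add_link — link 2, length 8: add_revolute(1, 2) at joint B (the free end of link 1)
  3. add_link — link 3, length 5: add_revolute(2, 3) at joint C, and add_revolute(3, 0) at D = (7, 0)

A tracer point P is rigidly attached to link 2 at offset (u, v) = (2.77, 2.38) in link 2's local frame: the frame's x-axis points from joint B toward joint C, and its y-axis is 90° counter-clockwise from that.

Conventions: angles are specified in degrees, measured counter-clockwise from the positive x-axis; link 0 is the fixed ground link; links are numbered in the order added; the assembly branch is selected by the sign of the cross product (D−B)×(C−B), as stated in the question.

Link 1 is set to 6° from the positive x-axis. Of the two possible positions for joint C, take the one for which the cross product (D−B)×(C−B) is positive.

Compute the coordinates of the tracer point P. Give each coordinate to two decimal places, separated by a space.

A=(0,0), D=(7.00,0)
B = A + 2.00·(cos6°, sin6°) = (1.9890, 0.2091)
|BD| = 5.0153
circle(B,8.00) ∩ circle(D,5.00): a=6.3957, h=4.8057
  candidates: C₊=(8.5796,4.7439) cross=24.102; C₋=(8.1789,-4.8590) cross=-24.102
  branch + wants cross > 0 → take C=(8.5796,4.7439) (cross=24.102)
ex = (C−B)/|BC| = (0.8238,0.5669); ey = (-0.5669,0.8238)
P = B + 2.77·ex + 2.38·ey = (2.9219,3.7399)

2.92 3.74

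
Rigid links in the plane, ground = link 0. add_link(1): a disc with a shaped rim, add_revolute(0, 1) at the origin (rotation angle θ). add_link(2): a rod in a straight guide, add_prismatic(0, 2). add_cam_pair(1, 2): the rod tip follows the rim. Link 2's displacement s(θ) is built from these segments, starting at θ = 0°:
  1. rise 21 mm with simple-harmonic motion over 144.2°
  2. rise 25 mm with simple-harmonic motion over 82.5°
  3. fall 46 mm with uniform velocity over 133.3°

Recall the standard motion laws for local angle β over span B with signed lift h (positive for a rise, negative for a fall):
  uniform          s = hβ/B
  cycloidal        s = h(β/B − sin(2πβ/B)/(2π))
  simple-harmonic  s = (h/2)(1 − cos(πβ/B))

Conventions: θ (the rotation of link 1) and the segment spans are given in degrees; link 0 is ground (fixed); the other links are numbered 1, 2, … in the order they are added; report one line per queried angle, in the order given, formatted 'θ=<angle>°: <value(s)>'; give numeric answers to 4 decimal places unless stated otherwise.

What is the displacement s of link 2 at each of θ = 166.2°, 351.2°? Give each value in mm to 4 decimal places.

segment 1 (0° to 144.2°, simple-harmonic, h = 21) is passed completely: s = 0.0000 + (21) = 21.0000
θ = 166.2° falls in segment 2 (144.2° to 226.7°, simple-harmonic, h = 25): β = 166.2 − 144.2 = 22°, B = 82.5°; Δs = 25/2·(1 − cos(π·0.2667)) = 4.1359; s = 21.0000 + 4.1359 = 25.1359
segment 2 (144.2° to 226.7°, simple-harmonic, h = 25) is passed completely: s = 21.0000 + (25) = 46.0000
θ = 351.2° falls in segment 3 (226.7° to 360°, uniform, h = -46): β = 351.2 − 226.7 = 124.5°, B = 133.3°; Δs = -46·124.5/133.3 = -42.9632; s = 46.0000 − 42.9632 = 3.0368

θ=166.2°: 25.1359
θ=351.2°: 3.0368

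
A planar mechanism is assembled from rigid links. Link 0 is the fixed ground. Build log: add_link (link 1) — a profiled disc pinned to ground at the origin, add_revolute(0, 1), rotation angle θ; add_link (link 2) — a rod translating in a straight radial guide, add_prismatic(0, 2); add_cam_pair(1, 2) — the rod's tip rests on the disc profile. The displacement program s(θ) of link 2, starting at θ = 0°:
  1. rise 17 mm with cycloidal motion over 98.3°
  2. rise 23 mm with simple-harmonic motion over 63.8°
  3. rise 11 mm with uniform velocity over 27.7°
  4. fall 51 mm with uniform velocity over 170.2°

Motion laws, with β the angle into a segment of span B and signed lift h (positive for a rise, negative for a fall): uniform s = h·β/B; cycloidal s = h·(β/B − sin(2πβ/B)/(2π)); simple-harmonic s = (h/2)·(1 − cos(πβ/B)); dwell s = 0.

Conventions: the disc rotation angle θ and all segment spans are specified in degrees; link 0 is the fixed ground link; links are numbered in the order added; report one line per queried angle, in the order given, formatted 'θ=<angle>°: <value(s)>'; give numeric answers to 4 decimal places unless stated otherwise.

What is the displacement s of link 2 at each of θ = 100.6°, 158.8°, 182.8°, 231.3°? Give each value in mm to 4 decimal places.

seg 1 [0°–98.3°] cycloidal, h=17: full span → s += 17 → s = 17.0000
seg 2 [98.3°–162.1°] simple-harmonic, h=23: θ=100.6° here. β=2.3, B=63.8. 23/2·(1 − cos(π·0.0361)) = 0.0737 → s = 17.0737
seg 2 [98.3°–162.1°] simple-harmonic, h=23: θ=158.8° here. β=60.5, B=63.8. 23/2·(1 − cos(π·0.9483)) = 22.8485 → s = 39.8485
seg 2 [98.3°–162.1°] simple-harmonic, h=23: full span → s += 23 → s = 40.0000
seg 3 [162.1°–189.8°] uniform, h=11: θ=182.8° here. β=20.7, B=27.7. 11·20.7/27.7 = 8.2202 → s = 48.2202
seg 3 [162.1°–189.8°] uniform, h=11: full span → s += 11 → s = 51.0000
seg 4 [189.8°–360°] uniform, h=-51: θ=231.3° here. β=41.5, B=170.2. -51·41.5/170.2 = -12.4354 → s = 38.5646

θ=100.6°: 17.0737
θ=158.8°: 39.8485
θ=182.8°: 48.2202
θ=231.3°: 38.5646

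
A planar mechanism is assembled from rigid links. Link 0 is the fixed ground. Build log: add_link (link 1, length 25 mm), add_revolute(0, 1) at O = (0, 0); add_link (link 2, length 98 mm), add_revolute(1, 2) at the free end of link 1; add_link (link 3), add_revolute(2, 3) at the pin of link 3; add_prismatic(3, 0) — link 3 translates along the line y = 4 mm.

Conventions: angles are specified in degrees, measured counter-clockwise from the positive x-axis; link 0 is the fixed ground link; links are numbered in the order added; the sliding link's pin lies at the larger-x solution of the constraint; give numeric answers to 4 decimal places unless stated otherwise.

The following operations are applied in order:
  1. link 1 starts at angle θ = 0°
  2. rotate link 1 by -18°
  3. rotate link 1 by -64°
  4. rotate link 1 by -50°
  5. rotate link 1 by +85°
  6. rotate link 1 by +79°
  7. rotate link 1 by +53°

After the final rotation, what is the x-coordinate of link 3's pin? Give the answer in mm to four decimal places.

geometry: r = 25 mm, L = 98 mm, e = 4 mm; θ starts at 0°
rotate link 1 by -18°: θ ← 0° -18° = -18°
rotate link 1 by -64°: θ ← -18° -64° = -82°
rotate link 1 by -50°: θ ← -82° -50° = -132°
rotate link 1 by +85°: θ ← -132° +85° = -47°
rotate link 1 by +79°: θ ← -47° +79° = 32°
rotate link 1 by +53°: θ ← 32° +53° = 85°
crank pin P = (r cos θ, r sin θ) = (2.178894, 24.904867)
h = r sin θ − e = 24.904867 − 4 = 20.904867
x = r cos θ + √(L² − h²) = 2.178894 + 95.744381 = 97.923275

97.9233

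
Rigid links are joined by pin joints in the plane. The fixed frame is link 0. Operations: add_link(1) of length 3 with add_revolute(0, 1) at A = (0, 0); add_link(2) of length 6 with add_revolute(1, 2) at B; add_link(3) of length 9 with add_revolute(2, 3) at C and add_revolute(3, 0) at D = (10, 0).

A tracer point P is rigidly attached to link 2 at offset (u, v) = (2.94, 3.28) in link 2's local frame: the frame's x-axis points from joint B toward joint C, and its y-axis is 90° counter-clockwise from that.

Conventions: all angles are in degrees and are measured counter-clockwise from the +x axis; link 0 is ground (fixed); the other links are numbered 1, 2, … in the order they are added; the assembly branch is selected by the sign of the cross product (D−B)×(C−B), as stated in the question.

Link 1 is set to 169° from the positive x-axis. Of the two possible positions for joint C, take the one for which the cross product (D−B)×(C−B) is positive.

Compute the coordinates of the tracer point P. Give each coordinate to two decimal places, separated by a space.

A=(0,0), D=(10.00,0)
B = A + 3.00·(cos169°, sin169°) = (-2.9449, 0.5724)
|BD| = 12.9575
circle(B,6.00) ∩ circle(D,9.00): a=4.7423, h=3.6756
  candidates: C₊=(1.9552,4.0350) cross=47.627; C₋=(1.6304,-3.3091) cross=-47.627
  branch + wants cross > 0 → take C=(1.9552,4.0350) (cross=47.627)
ex = (C−B)/|BC| = (0.8167,0.5771); ey = (-0.5771,0.8167)
P = B + 2.94·ex + 3.28·ey = (-2.4367,4.9478)

-2.44 4.95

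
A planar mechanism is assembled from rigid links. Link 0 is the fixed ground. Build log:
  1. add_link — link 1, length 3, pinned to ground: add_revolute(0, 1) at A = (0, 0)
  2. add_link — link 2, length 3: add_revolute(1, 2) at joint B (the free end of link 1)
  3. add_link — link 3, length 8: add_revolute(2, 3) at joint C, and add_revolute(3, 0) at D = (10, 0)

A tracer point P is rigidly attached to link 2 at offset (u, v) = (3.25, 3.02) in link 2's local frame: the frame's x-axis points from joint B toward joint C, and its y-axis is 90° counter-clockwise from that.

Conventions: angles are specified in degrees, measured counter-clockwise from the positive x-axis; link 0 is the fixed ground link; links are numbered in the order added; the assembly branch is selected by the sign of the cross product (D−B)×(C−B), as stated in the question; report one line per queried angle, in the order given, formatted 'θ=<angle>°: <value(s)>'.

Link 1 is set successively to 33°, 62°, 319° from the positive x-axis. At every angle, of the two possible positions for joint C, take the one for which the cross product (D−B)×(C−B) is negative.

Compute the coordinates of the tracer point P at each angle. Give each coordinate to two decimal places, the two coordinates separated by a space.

A=(0,0), D=(10.00,0)
θ=33°: B = A + 3.00·(cos33°, sin33°) = (2.5160, 1.6339)
θ=33°: |BD| = 7.6603
θ=33°: circle(B,3.00) ∩ circle(D,8.00): a=0.2402, h=2.9904
θ=33°:   candidates: C₊=(3.3885,4.5042) cross=22.907; C₋=(2.1128,-1.3389) cross=-22.907
θ=33°:   branch - wants cross < 0 → take C=(2.1128,-1.3389) (cross=-22.907)
θ=33°: ex = (C−B)/|BC| = (-0.1344,-0.9909); ey = (0.9909,-0.1344)
θ=33°: P = B + 3.25·ex + 3.02·ey = (5.0718,-1.9925)
θ=62°: B = A + 3.00·(cos62°, sin62°) = (1.4084, 2.6488)
θ=62°: |BD| = 8.9906
θ=62°: circle(B,3.00) ∩ circle(D,8.00): a=1.4366, h=2.6337
θ=62°:   candidates: C₊=(3.5572,4.7424) cross=23.678; C₋=(2.0053,-0.2912) cross=-23.678
θ=62°:   branch - wants cross < 0 → take C=(2.0053,-0.2912) (cross=-23.678)
θ=62°: ex = (C−B)/|BC| = (0.1990,-0.9800); ey = (0.9800,0.1990)
θ=62°: P = B + 3.25·ex + 3.02·ey = (5.0147,0.0647)
θ=319°: B = A + 3.00·(cos319°, sin319°) = (2.2641, -1.9682)
θ=319°: |BD| = 7.9823
θ=319°: circle(B,3.00) ∩ circle(D,8.00): a=0.5460, h=2.9499
θ=319°:   candidates: C₊=(2.0660,1.0253) cross=23.547; C₋=(3.5207,-4.6924) cross=-23.547
θ=319°:   branch - wants cross < 0 → take C=(3.5207,-4.6924) (cross=-23.547)
θ=319°: ex = (C−B)/|BC| = (0.4188,-0.9081); ey = (0.9081,0.4188)
θ=319°: P = B + 3.25·ex + 3.02·ey = (6.3677,-3.6545)

θ=33°: 5.07 -1.99
θ=62°: 5.01 0.06
θ=319°: 6.37 -3.65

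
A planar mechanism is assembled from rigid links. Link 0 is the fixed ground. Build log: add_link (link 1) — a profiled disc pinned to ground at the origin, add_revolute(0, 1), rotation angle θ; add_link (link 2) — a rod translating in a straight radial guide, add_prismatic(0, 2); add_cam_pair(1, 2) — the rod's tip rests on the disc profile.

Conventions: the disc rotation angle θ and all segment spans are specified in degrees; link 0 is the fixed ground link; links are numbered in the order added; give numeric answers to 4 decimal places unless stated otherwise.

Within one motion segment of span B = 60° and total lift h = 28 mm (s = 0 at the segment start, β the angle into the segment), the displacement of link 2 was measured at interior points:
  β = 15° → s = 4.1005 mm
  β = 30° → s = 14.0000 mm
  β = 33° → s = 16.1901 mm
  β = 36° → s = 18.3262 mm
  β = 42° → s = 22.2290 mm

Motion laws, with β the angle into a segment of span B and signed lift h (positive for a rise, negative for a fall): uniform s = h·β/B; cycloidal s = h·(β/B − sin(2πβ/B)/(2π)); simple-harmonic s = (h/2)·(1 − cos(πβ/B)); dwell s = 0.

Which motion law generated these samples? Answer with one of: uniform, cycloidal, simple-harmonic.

candidates at β/B = r: uniform s = h·r (linear in β); cycloidal s = h·(r − sin(2πr)/(2π)); simple-harmonic s = (h/2)(1 − cos(πr))
β=15°: printed 4.1005 | uniform 7.0000, cycloidal 2.5437, simple-harmonic 4.1005
β=30°: printed 14.0000 | uniform 14.0000, cycloidal 14.0000, simple-harmonic 14.0000
β=33°: printed 16.1901 | uniform 15.4000, cycloidal 16.7771, simple-harmonic 16.1901
β=36°: printed 18.3262 | uniform 16.8000, cycloidal 19.4194, simple-harmonic 18.3262
β=42°: printed 22.2290 | uniform 19.6000, cycloidal 23.8382, simple-harmonic 22.2290
only one law matches every sample → simple-harmonic

simple-harmonic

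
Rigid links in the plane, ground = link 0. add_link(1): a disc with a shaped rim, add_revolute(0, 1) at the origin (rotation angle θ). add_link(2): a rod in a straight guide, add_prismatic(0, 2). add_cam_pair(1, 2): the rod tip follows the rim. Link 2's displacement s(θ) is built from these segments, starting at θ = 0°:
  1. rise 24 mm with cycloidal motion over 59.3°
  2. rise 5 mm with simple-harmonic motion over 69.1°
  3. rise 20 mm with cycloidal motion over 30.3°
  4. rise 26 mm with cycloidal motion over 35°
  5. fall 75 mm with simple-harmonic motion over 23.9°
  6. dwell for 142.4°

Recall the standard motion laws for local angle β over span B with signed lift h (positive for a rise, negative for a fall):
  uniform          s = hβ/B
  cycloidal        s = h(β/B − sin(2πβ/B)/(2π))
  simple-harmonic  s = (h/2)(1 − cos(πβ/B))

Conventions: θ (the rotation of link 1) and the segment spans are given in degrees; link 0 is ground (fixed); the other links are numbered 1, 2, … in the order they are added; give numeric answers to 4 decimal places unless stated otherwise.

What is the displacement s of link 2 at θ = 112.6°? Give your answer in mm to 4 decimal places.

segment 1 (0° to 59.3°, cycloidal, h = 24) is passed completely: s = 0.0000 + (24) = 24.0000
θ = 112.6° falls in segment 2 (59.3° to 128.4°, simple-harmonic, h = 5): β = 112.6 − 59.3 = 53.3°, B = 69.1°; Δs = 5/2·(1 − cos(π·0.7713)) = 4.3823; s = 24.0000 + 4.3823 = 28.3823

28.3823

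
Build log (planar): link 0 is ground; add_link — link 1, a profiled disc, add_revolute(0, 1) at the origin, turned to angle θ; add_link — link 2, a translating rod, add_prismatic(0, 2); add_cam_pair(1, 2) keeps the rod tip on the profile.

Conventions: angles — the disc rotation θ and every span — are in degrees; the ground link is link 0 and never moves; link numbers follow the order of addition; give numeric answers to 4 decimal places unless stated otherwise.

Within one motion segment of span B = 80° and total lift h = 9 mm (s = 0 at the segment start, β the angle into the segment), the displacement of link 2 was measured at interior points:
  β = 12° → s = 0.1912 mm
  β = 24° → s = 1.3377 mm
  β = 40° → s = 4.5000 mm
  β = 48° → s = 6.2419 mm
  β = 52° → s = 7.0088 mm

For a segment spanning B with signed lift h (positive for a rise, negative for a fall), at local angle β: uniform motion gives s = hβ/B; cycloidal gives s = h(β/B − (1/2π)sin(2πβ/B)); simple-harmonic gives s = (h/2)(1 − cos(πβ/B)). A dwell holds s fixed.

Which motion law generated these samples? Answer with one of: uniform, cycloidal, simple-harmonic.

candidates at β/B = r: uniform s = h·r (linear in β); cycloidal s = h·(r − sin(2πr)/(2π)); simple-harmonic s = (h/2)(1 − cos(πr))
β=12°: printed 0.1912 | uniform 1.3500, cycloidal 0.1912, simple-harmonic 0.4905
β=24°: printed 1.3377 | uniform 2.7000, cycloidal 1.3377, simple-harmonic 1.8550
β=40°: printed 4.5000 | uniform 4.5000, cycloidal 4.5000, simple-harmonic 4.5000
β=48°: printed 6.2419 | uniform 5.4000, cycloidal 6.2419, simple-harmonic 5.8906
β=52°: printed 7.0088 | uniform 5.8500, cycloidal 7.0088, simple-harmonic 6.5430
only one law matches every sample → cycloidal

cycloidal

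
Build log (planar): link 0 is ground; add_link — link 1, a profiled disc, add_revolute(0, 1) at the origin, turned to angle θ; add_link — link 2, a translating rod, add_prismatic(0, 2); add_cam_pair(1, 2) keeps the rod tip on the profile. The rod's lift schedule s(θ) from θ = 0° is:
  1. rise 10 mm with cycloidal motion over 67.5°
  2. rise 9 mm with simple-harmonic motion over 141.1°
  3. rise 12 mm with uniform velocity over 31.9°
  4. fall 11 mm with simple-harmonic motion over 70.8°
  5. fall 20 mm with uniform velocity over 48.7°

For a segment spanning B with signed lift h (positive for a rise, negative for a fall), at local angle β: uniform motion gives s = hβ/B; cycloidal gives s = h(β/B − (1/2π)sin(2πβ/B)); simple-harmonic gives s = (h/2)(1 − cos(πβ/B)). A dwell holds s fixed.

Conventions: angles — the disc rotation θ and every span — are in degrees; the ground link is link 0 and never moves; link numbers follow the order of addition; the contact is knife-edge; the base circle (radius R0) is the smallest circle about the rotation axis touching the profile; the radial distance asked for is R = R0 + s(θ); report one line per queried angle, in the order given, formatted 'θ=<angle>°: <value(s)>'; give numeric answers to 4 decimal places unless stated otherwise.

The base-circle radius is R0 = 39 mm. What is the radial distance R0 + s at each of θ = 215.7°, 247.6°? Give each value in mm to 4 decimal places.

seg 1 [0°–67.5°] cycloidal, h=10: full span → s += 10 → s = 10.0000
seg 2 [67.5°–208.6°] simple-harmonic, h=9: full span → s += 9 → s = 19.0000
seg 3 [208.6°–240.5°] uniform, h=12: θ=215.7° here. β=7.1, B=31.9. 12·7.1/31.9 = 2.6708 → s = 21.6708
seg 3 [208.6°–240.5°] uniform, h=12: full span → s += 12 → s = 31.0000
seg 4 [240.5°–311.3°] simple-harmonic, h=-11: θ=247.6° here. β=7.1, B=70.8. -11/2·(1 − cos(π·0.1003)) = -0.2707 → s = 30.7293
θ=215.7°: R = R0 + s = 39 + 21.6708 = 60.6708
θ=247.6°: R = R0 + s = 39 + 30.7293 = 69.7293

θ=215.7°: 60.6708
θ=247.6°: 69.7293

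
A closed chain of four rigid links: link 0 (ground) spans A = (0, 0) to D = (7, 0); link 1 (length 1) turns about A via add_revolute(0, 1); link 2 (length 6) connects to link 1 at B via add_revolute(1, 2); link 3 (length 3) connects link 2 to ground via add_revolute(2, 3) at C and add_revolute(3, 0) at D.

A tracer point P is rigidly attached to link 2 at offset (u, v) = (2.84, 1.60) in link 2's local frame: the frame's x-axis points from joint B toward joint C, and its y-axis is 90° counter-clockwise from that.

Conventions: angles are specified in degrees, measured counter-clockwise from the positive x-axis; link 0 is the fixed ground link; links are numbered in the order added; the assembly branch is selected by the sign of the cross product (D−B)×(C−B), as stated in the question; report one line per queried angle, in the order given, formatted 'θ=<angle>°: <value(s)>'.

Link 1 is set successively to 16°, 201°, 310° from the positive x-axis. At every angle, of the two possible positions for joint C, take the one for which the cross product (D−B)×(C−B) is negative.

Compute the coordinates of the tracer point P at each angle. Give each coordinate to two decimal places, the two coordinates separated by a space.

A=(0,0), D=(7.00,0)
θ=16°: B = A + 1.00·(cos16°, sin16°) = (0.9613, 0.2756)
θ=16°: |BD| = 6.0450
θ=16°: circle(B,6.00) ∩ circle(D,3.00): a=5.2558, h=2.8943
θ=16°:   candidates: C₊=(6.3435,2.9273) cross=17.496; C₋=(6.0796,-2.8553) cross=-17.496
θ=16°:   branch - wants cross < 0 → take C=(6.0796,-2.8553) (cross=-17.496)
θ=16°: ex = (C−B)/|BC| = (0.8531,-0.5218); ey = (0.5218,0.8531)
θ=16°: P = B + 2.84·ex + 1.60·ey = (4.2189,0.1585)
θ=201°: B = A + 1.00·(cos201°, sin201°) = (-0.9336, -0.3584)
θ=201°: |BD| = 7.9417
θ=201°: circle(B,6.00) ∩ circle(D,3.00): a=5.6707, h=1.9603
θ=201°:   candidates: C₊=(4.6429,1.8558) cross=15.568; C₋=(4.8198,-2.0608) cross=-15.568
θ=201°:   branch - wants cross < 0 → take C=(4.8198,-2.0608) (cross=-15.568)
θ=201°: ex = (C−B)/|BC| = (0.9589,-0.2837); ey = (0.2837,0.9589)
θ=201°: P = B + 2.84·ex + 1.60·ey = (2.2437,0.3701)
θ=310°: B = A + 1.00·(cos310°, sin310°) = (0.6428, -0.7660)
θ=310°: |BD| = 6.4032
θ=310°: circle(B,6.00) ∩ circle(D,3.00): a=5.3099, h=2.7937
θ=310°:   candidates: C₊=(5.5803,2.6428) cross=17.889; C₋=(6.2488,-2.9044) cross=-17.889
θ=310°:   branch - wants cross < 0 → take C=(6.2488,-2.9044) (cross=-17.889)
θ=310°: ex = (C−B)/|BC| = (0.9343,-0.3564); ey = (0.3564,0.9343)
θ=310°: P = B + 2.84·ex + 1.60·ey = (3.8665,-0.2833)

θ=16°: 4.22 0.16
θ=201°: 2.24 0.37
θ=310°: 3.87 -0.28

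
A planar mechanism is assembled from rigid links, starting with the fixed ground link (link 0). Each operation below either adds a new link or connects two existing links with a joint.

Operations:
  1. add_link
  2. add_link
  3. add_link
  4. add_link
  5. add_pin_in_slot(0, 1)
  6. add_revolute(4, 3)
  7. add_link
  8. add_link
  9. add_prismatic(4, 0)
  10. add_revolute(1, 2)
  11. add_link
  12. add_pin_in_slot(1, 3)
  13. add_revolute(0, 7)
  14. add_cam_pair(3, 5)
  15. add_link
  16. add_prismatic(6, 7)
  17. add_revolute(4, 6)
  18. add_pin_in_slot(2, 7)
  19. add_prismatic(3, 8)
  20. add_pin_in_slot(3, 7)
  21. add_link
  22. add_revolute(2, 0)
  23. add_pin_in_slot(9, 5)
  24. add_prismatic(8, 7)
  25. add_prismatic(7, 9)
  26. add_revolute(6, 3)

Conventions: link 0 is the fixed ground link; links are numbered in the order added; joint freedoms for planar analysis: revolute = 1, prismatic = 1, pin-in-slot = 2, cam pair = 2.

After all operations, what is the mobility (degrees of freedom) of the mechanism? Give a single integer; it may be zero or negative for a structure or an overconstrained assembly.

link 0 = ground. State L|J1|J2 = 1|0|0
+link1  2|0|0
+link2  3|0|0
+link3  4|0|0
+link4  5|0|0
PS(0,1) f=2→J2  5|0|1
R(4,3) f=1→J1  5|1|1
+link5  6|1|1
+link6  7|1|1
P(4,0) f=1→J1  7|2|1
R(1,2) f=1→J1  7|3|1
+link7  8|3|1
PS(1,3) f=2→J2  8|3|2
R(0,7) f=1→J1  8|4|2
C(3,5) f=2→J2  8|4|3
+link8  9|4|3
P(6,7) f=1→J1  9|5|3
R(4,6) f=1→J1  9|6|3
PS(2,7) f=2→J2  9|6|4
P(3,8) f=1→J1  9|7|4
PS(3,7) f=2→J2  9|7|5
+link9  10|7|5
R(2,0) f=1→J1  10|8|5
PS(9,5) f=2→J2  10|8|6
P(8,7) f=1→J1  10|9|6
P(7,9) f=1→J1  10|10|6
R(6,3) f=1→J1  10|11|6
M = 3(10−1)−2·11−6 = 27−22−6 = -1

M = -1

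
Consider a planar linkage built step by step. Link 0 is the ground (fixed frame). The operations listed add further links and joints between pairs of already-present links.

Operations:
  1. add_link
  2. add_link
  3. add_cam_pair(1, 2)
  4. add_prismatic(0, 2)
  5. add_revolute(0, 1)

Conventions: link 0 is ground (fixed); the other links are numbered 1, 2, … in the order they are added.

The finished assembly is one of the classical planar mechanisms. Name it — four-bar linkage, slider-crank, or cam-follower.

links: 3 (incl. ground); joints: 1 revolute, 1 prismatic, 1 higher (cam) pair, forming one closed loop
3 links, revolute + prismatic + higher pair in one loop → cam-follower

cam-follower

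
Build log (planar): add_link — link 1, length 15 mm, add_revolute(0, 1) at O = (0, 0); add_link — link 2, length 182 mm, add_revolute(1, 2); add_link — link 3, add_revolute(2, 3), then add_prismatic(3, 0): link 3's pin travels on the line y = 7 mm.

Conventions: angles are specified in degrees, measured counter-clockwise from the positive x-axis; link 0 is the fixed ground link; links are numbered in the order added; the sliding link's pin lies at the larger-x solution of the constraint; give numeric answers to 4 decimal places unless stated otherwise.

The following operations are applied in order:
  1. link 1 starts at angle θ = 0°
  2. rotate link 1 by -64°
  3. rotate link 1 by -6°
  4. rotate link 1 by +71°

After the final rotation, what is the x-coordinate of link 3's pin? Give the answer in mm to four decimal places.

geometry: r = 15 mm, L = 182 mm, e = 7 mm; θ starts at 0°
rotate link 1 by -64°: θ ← 0° -64° = -64°
rotate link 1 by -6°: θ ← -64° -6° = -70°
rotate link 1 by +71°: θ ← -70° +71° = 1°
crank pin P = (r cos θ, r sin θ) = (14.997715, 0.261786)
h = r sin θ − e = 0.261786 − 7 = -6.738214
x = r cos θ + √(L² − h²) = 14.997715 + 181.875222 = 196.872938

196.8729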